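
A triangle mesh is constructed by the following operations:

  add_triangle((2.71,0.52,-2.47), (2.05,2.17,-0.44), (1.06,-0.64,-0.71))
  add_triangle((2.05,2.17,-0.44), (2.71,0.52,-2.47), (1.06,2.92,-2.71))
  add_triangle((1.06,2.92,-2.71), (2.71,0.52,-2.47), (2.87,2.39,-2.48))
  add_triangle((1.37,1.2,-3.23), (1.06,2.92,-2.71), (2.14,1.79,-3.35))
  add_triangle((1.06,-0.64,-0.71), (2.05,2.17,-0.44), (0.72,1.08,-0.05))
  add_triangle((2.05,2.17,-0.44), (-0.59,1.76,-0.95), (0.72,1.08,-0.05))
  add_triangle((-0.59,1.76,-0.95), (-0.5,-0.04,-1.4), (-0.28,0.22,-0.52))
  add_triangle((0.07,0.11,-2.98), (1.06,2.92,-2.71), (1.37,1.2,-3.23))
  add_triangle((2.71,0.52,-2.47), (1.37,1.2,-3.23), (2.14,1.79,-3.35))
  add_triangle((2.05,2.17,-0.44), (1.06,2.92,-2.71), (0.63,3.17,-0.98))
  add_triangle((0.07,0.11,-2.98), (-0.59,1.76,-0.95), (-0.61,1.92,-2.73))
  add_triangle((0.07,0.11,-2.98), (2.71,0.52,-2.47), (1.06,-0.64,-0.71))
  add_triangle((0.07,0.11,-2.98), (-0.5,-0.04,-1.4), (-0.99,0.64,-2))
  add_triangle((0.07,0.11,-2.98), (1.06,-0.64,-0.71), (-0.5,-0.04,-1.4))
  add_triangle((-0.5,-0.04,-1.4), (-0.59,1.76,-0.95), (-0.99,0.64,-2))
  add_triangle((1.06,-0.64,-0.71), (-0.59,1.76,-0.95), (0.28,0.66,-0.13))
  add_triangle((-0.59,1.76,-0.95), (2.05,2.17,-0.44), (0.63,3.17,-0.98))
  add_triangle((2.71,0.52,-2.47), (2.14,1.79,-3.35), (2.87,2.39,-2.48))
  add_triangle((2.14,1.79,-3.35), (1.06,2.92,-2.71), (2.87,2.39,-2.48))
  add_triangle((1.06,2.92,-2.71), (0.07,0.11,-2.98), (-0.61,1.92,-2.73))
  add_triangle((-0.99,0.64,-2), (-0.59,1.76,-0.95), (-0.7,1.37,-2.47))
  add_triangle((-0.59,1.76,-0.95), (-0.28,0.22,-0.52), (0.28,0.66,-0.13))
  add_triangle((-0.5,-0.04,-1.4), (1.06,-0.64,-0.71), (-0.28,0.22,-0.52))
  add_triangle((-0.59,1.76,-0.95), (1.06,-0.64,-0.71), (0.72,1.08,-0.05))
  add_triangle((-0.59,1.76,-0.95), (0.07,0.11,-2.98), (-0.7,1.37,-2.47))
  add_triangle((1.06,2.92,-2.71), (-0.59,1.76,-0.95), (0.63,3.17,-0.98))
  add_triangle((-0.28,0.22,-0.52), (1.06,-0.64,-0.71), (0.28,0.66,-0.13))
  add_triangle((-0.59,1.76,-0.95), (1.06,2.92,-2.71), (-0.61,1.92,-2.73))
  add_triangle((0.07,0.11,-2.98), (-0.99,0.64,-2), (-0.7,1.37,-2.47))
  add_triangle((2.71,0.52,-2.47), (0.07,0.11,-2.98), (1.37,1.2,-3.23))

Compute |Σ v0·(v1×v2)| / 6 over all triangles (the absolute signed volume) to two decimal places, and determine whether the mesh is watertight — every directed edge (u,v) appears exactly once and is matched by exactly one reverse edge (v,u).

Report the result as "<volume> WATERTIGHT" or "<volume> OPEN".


16.22 WATERTIGHT

Per-triangle v0·(v1×v2)/6:
  t1: +0.7497
  t2: +3.1521
  t3: -1.6154
  t4: +0.7669
  t5: +0.0105
  t6: +0.2021
  t7: +0.0256
  t8: +1.2777
  t9: +0.6420
  t10: +1.6042
  t11: -0.0243
  t12: +1.0997
  t13: +0.1971
  t14: +0.2238
  t15: -0.0742
  t16: +0.2113
  t17: -0.2325
  t18: +1.2473
  t19: +1.4557
  t20: +1.8444
  t21: +0.2768
  t22: -0.0453
  t23: -0.0584
  t24: -0.4672
  t25: +0.2605
  t26: +1.0002
  t27: -0.1042
  t28: +1.0017
  t29: +0.4455
  t30: +1.1479
Σ = +16.2213 → |volume| = 16.22

Directed edges: 90 total, each appears once with its reverse present → watertight.


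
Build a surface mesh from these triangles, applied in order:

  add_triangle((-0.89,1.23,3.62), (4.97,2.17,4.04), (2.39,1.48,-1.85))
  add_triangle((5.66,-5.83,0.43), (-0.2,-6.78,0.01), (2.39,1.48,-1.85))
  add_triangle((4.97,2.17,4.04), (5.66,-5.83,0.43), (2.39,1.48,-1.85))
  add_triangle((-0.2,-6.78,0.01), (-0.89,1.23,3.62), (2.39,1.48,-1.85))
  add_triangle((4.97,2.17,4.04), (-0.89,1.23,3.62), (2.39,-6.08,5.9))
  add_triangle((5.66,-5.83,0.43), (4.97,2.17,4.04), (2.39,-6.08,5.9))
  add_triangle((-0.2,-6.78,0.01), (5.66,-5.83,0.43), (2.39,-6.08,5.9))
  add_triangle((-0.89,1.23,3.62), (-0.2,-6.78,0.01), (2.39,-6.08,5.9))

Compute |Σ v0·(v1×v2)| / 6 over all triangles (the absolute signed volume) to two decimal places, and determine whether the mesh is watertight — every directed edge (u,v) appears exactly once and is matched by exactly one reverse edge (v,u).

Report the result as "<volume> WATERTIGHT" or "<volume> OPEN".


176.91 WATERTIGHT

Per-triangle v0·(v1×v2)/6:
  t1: +6.6555
  t2: +13.2947
  t3: +27.5879
  t4: -7.6686
  t5: +30.9348
  t6: +51.8217
  t7: +37.5992
  t8: +16.6816
Σ = +176.9067 → |volume| = 176.91

Directed edges: 24 total, each appears once with its reverse present → watertight.


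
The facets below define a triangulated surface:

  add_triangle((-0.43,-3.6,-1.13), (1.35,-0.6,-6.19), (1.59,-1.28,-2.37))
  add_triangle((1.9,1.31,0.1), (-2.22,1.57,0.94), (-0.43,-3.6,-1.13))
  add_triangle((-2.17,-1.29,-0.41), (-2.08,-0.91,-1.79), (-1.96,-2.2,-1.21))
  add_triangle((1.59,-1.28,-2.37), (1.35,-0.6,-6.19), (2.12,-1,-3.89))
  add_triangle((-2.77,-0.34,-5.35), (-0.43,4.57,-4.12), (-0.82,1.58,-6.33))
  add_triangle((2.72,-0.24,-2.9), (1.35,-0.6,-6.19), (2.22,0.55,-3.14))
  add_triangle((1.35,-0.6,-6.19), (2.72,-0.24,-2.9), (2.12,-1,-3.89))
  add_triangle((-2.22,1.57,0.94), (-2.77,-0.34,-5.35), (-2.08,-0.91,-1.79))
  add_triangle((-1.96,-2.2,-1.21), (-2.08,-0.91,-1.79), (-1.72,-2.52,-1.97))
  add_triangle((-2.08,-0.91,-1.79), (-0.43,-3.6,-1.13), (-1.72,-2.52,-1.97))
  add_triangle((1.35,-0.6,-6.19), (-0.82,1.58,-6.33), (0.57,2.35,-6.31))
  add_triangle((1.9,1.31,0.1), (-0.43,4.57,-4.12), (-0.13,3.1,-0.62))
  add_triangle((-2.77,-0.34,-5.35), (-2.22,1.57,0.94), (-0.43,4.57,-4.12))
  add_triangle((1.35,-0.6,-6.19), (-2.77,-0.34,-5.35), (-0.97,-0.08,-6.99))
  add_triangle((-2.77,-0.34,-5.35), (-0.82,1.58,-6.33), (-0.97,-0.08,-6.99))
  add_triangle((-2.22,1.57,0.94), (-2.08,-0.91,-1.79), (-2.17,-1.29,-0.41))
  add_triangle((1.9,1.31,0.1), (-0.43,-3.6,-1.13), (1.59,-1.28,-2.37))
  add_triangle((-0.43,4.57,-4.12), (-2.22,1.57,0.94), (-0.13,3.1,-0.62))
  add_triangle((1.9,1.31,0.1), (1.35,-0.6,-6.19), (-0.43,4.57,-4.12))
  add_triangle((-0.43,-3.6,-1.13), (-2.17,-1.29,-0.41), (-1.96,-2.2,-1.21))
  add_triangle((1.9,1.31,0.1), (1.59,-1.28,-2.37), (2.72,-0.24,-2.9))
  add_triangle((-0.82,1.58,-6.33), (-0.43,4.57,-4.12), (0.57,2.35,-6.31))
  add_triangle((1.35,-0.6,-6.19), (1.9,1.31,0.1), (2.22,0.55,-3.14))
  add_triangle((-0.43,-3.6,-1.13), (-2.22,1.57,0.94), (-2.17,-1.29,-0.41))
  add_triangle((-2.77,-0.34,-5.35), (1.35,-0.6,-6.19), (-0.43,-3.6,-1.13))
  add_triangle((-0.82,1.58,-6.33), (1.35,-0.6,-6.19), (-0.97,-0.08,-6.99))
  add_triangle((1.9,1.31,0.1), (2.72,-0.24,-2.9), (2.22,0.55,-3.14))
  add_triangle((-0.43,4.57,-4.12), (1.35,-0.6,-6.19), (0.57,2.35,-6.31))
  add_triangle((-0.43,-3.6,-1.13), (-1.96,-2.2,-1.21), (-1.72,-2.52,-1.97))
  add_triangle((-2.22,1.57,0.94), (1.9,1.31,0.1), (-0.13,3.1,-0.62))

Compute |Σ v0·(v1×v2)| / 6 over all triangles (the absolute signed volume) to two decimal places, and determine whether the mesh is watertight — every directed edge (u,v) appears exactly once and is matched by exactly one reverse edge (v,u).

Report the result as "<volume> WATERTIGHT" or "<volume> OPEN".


96.78 OPEN

Per-triangle v0·(v1×v2)/6:
  t1: +4.5972
  t2: +0.0183
  t3: +0.6220
  t4: +0.6882
  t5: +7.5770
  t6: +1.7749
  t7: +1.3955
  t8: +3.4747
  t9: +0.5201
  t10: -0.1137
  t11: +4.8992
  t12: +3.1936
  t13: +13.9550
  t14: +1.9673
  t15: +3.8843
  t16: +1.6206
  t17: +1.7336
  t18: +3.7227
  t19: +11.6348
  t20: +0.6231
  t21: +0.6463
  t22: +5.0991
  t23: +0.3655
  t24: +0.5482
  t25: +14.3010
  t26: +4.2885
  t27: +1.2366
  t28: +0.0737
  t29: +0.7584
  t30: +1.6695
Σ = +96.7754 → |volume| = 96.78

Directed edges: 90 total; 6 unmatched, e.g. (2.12,-1,-3.89)→(1.59,-1.28,-2.37) → open.


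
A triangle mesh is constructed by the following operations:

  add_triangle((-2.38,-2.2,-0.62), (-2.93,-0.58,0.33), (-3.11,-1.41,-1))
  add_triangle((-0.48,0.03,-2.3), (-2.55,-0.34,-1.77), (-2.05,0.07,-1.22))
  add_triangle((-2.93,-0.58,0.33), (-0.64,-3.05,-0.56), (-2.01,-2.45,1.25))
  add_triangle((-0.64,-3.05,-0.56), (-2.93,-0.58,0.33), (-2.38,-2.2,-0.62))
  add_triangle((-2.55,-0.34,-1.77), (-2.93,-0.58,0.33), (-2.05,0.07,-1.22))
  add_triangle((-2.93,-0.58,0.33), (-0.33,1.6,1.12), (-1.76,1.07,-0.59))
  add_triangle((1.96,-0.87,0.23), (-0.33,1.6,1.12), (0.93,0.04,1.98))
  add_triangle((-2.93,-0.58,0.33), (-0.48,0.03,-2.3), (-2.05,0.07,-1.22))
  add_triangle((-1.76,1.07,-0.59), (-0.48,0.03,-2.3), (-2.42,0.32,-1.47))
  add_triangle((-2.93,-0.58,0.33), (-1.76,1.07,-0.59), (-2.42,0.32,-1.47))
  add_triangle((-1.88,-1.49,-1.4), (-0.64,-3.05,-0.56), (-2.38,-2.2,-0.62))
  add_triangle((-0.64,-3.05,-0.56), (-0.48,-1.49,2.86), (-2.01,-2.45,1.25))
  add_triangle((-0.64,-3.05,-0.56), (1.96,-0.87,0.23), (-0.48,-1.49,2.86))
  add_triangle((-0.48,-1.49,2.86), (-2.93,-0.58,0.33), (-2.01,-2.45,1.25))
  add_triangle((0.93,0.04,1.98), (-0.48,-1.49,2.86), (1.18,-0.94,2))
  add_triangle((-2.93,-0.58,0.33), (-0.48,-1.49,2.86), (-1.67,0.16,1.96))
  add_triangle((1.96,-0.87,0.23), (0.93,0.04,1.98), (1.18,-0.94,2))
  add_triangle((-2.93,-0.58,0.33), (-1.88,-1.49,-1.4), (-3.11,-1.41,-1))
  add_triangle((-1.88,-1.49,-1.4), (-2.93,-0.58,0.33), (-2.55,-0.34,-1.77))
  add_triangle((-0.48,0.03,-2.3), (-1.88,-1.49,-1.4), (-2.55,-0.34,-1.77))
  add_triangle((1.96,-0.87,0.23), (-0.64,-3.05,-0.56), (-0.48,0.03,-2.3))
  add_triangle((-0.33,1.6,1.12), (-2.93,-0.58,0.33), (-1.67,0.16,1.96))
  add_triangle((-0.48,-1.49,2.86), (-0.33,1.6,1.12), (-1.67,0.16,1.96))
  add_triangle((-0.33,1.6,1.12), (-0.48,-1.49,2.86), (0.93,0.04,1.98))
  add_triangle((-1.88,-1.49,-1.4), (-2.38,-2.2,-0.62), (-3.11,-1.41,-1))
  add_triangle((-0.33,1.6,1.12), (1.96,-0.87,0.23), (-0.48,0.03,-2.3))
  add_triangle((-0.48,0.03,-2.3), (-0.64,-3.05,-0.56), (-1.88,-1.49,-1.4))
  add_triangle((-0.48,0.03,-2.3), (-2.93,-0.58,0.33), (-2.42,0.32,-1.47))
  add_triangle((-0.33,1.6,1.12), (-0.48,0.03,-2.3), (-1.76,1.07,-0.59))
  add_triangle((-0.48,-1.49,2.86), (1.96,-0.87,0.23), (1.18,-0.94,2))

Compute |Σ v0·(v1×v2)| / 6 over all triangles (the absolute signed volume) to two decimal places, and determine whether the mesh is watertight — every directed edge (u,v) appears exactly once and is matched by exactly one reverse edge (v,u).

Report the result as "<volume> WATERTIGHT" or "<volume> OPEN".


33.13 WATERTIGHT

Per-triangle v0·(v1×v2)/6:
  t1: +0.7955
  t2: +0.2951
  t3: +2.0947
  t4: +0.7341
  t5: +0.3612
  t6: +1.3910
  t7: +0.7169
  t8: -0.4584
  t9: +0.6718
  t10: +0.8994
  t11: +0.9263
  t12: +2.2382
  t13: +3.4460
  t14: +2.1146
  t15: +0.7128
  t16: +1.8793
  t17: +0.5297
  t18: -0.1119
  t19: +1.2527
  t20: +1.0398
  t21: +2.4147
  t22: +1.1816
  t23: +1.3158
  t24: +1.3864
  t25: +0.5102
  t26: +0.9960
  t27: +1.5584
  t28: +0.8122
  t29: +0.7835
  t30: +0.6391
Σ = +33.1268 → |volume| = 33.13

Directed edges: 90 total, each appears once with its reverse present → watertight.


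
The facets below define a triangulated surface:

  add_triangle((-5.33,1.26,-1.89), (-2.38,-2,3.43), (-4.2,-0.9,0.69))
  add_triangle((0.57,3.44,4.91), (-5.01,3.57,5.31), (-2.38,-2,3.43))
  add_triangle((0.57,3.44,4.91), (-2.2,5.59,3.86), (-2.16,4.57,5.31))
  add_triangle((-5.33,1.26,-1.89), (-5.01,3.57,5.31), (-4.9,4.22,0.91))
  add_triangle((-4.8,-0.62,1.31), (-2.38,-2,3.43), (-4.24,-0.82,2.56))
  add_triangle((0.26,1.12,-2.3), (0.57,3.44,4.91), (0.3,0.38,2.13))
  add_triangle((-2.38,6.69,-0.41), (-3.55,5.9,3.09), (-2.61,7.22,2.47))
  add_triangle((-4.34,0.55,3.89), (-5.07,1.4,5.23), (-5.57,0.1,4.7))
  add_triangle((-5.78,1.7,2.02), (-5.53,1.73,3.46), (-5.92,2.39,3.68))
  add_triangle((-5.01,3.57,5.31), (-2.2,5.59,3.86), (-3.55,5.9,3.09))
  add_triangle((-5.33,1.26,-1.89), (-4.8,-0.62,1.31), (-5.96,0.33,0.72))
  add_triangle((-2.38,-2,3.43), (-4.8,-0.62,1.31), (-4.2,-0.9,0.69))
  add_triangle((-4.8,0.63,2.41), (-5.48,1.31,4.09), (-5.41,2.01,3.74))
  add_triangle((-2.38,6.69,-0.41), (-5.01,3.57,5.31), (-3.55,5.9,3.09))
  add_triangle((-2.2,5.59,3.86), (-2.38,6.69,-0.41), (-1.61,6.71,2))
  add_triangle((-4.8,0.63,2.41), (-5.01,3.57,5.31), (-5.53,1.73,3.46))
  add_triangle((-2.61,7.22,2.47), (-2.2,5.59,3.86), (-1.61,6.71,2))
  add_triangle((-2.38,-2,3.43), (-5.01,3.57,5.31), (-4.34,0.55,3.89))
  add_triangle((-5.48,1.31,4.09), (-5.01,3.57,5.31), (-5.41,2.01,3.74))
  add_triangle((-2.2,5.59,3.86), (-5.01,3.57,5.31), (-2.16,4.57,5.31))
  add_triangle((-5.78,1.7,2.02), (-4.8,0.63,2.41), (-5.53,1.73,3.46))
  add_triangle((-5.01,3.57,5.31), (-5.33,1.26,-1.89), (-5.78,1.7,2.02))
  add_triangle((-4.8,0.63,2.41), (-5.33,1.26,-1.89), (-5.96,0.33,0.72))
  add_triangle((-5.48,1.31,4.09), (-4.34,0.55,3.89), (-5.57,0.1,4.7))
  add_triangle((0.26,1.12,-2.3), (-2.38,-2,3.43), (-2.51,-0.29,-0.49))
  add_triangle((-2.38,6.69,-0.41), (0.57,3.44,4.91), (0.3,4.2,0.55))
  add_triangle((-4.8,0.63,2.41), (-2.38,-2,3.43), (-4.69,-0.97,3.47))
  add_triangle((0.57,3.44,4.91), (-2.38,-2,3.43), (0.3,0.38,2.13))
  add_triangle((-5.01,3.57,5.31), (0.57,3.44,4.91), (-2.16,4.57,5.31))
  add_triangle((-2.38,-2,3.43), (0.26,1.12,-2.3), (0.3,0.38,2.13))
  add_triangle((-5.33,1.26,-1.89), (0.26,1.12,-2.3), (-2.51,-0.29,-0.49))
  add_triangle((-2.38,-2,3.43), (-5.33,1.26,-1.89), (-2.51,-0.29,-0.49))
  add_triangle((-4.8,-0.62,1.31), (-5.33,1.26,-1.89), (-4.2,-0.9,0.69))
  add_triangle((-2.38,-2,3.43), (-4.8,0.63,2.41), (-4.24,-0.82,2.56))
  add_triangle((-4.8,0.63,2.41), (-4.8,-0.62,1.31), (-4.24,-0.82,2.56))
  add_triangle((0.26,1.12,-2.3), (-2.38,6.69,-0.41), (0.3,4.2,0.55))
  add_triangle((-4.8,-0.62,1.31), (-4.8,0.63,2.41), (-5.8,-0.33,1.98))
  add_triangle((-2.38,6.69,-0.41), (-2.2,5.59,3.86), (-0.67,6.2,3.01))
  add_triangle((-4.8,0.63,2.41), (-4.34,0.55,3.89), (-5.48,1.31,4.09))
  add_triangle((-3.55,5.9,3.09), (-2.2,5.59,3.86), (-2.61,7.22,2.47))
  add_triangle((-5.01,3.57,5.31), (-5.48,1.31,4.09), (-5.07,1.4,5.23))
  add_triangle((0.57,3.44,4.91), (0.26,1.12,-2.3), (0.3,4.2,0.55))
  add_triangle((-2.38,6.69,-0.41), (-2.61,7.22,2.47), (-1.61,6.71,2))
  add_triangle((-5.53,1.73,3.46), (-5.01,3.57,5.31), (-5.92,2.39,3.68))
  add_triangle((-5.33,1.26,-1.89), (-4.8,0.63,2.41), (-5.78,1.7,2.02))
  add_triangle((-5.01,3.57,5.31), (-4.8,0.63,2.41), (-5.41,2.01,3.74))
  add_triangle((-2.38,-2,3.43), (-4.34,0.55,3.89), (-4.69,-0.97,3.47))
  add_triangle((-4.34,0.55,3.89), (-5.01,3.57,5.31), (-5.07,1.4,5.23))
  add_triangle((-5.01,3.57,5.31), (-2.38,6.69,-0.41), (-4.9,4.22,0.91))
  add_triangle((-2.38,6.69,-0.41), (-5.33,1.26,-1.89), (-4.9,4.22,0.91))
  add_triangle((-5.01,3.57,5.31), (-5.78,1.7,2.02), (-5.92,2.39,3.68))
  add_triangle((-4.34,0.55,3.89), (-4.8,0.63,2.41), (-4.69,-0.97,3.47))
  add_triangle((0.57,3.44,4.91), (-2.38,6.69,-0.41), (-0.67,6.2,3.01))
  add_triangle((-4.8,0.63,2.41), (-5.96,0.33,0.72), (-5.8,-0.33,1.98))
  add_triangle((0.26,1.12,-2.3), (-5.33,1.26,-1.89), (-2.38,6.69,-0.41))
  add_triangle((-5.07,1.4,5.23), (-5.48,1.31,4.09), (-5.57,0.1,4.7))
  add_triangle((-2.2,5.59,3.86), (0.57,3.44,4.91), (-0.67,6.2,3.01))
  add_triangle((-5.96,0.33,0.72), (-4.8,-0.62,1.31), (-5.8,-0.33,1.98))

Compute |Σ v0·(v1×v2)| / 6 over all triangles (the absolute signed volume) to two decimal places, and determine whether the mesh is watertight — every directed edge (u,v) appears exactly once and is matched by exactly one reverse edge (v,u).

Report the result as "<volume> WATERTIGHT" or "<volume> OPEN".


185.28 WATERTIGHT

Per-triangle v0·(v1×v2)/6:
  t1: -2.2255
  t2: +19.9316
  t3: +4.7149
  t4: +13.6629
  t5: +1.2938
  t6: +0.5976
  t7: +4.5526
  t8: -0.1403
  t9: +0.7940
  t10: +6.5599
  t11: +1.5297
  t12: +1.4130
  t13: +0.9082
  t14: +5.4482
  t15: -4.2096
  t16: +0.6525
  t17: +1.8478
  t18: +4.1174
  t19: +1.6734
  t20: +6.2777
  t21: +1.2233
  t22: +6.5242
  t23: +2.6709
  t24: -0.4904
  t25: -0.0794
  t26: +8.6293
  t27: -0.7720
  t28: +2.7188
  t29: +4.2539
  t30: -1.0140
  t31: +1.4573
  t32: +2.4432
  t33: +1.6678
  t34: +1.6636
  t35: +1.6425
  t36: +5.0566
  t37: -0.0282
  t38: +7.9948
  t39: +0.8296
  t40: +3.0902
  t41: +2.8634
  t42: +1.1173
  t43: +2.6351
  t44: +1.1230
  t45: +3.0433
  t46: -0.5210
  t47: +2.6889
  t48: -1.0068
  t49: +16.0785
  t50: +13.2307
  t51: +1.0292
  t52: +2.1528
  t53: -1.9881
  t54: +1.6466
  t55: +13.4765
  t56: +1.7197
  t57: +6.4584
  t58: +0.6534
Σ = +185.2825 → |volume| = 185.28

Directed edges: 174 total, each appears once with its reverse present → watertight.


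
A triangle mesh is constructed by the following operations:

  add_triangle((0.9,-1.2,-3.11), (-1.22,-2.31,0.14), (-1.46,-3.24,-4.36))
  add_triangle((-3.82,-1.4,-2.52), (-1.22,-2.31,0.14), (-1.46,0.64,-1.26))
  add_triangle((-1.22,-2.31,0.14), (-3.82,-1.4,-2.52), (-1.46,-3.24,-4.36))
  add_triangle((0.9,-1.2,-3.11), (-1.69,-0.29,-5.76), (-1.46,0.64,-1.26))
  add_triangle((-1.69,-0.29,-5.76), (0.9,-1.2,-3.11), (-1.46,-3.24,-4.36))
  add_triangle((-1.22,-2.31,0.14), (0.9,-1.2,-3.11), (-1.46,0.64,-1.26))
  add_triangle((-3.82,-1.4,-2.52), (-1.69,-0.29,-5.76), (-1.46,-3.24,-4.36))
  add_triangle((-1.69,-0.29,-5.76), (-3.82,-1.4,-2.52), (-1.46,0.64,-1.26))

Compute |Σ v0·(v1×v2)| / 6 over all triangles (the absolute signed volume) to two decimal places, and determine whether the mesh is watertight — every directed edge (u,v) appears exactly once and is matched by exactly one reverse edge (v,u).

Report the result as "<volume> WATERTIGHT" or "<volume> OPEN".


Per-triangle v0·(v1×v2)/6:
  t1: +2.3828
  t2: +0.3548
  t3: +5.6559
  t4: +0.1318
  t5: +5.4367
  t6: -2.9243
  t7: +8.7119
  t8: +3.4129
Σ = +23.1624 → |volume| = 23.16

Directed edges: 24 total, each appears once with its reverse present → watertight.

23.16 WATERTIGHT


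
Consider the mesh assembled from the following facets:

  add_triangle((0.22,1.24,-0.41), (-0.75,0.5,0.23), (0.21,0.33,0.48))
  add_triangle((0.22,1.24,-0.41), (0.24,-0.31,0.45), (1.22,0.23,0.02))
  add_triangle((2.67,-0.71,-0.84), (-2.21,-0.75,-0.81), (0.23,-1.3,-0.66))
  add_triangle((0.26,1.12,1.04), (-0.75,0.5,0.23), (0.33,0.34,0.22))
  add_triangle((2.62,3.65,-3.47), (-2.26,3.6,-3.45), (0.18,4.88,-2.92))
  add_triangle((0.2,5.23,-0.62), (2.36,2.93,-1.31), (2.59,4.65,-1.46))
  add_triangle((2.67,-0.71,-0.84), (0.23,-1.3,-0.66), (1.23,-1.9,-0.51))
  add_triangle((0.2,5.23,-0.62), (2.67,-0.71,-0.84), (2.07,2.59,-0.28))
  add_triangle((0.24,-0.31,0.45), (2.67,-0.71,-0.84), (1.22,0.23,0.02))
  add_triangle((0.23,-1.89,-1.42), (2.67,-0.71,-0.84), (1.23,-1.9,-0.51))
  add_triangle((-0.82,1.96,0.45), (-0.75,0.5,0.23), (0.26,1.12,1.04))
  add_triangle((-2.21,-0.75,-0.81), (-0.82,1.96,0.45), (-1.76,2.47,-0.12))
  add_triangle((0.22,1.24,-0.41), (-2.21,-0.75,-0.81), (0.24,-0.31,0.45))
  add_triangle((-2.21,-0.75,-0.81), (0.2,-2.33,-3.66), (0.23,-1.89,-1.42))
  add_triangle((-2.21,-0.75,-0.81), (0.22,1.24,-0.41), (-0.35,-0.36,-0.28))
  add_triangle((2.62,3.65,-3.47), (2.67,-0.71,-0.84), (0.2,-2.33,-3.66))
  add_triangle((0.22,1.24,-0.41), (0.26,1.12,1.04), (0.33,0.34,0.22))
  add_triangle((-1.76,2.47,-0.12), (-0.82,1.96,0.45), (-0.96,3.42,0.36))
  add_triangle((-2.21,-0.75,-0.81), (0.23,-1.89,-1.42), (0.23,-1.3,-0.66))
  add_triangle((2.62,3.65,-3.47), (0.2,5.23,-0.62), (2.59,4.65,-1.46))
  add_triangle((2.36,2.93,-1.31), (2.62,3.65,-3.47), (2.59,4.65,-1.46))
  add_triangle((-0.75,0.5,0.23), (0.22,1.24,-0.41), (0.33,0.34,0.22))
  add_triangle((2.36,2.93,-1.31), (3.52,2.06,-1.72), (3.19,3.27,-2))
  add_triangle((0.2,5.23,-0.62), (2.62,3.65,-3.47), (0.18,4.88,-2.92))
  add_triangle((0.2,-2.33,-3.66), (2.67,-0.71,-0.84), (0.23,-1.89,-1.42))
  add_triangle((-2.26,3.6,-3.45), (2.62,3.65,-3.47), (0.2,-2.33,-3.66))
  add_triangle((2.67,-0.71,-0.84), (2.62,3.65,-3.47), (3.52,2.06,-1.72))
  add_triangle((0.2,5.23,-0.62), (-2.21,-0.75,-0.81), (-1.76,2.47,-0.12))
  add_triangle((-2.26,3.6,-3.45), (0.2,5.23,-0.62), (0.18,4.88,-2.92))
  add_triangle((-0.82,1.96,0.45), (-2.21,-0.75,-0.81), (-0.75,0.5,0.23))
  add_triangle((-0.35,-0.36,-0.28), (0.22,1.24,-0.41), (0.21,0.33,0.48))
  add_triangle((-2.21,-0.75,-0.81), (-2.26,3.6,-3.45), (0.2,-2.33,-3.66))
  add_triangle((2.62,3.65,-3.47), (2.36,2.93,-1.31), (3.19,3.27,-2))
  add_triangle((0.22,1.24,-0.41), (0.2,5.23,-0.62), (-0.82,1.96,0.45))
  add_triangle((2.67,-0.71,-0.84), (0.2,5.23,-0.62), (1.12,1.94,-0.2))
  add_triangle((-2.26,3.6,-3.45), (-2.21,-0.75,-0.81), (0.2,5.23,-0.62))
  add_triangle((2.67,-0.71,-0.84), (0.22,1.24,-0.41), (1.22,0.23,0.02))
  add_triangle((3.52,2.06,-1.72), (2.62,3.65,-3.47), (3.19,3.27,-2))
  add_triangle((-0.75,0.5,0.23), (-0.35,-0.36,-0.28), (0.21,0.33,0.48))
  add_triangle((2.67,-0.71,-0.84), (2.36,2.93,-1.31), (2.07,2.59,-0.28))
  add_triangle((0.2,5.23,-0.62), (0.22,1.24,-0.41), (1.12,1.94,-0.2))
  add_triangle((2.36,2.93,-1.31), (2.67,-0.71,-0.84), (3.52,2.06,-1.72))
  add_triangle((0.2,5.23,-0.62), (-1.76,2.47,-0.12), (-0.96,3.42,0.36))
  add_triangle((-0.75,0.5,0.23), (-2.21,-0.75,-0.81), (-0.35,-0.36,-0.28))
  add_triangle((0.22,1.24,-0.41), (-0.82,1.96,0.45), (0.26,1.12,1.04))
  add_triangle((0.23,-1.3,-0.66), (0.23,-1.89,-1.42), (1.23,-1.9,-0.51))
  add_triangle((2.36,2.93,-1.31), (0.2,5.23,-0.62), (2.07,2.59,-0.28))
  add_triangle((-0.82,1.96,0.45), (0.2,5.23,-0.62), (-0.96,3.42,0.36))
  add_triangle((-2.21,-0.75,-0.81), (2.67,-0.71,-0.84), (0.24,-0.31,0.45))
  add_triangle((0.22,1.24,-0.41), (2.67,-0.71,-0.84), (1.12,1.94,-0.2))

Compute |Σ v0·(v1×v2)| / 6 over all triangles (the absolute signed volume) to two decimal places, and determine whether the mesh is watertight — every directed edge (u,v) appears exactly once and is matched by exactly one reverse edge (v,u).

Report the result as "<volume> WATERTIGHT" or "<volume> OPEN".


74.64 WATERTIGHT

Per-triangle v0·(v1×v2)/6:
  t1: +0.1145
  t2: +0.0788
  t3: -0.4800
  t4: -0.0265
  t5: +5.1223
  t6: -0.2434
  t7: -0.3435
  t8: -1.6513
  t9: +0.1739
  t10: +0.8432
  t11: +0.1657
  t12: +0.4151
  t13: +0.0847
  t14: +1.3776
  t15: +0.1087
  t16: +9.6384
  t17: +0.0744
  t18: +0.2066
  t19: +0.2240
  t20: +4.4215
  t21: +1.1338
  t22: -0.0797
  t23: +0.2719
  t24: +5.0801
  t25: +1.5620
  t26: +17.3443
  t27: +2.3425
  t28: +1.7816
  t29: +4.8762
  t30: +0.2077
  t31: -0.0223
  t32: +8.3205
  t33: +0.5832
  t34: -0.1025
  t35: +0.9130
  t36: +3.8696
  t37: +0.3174
  t38: +1.2546
  t39: +0.0176
  t40: +1.3808
  t41: -0.2443
  t42: +0.2131
  t43: +1.0730
  t44: +0.0027
  t45: +0.3543
  t46: +0.0789
  t47: +1.7068
  t48: +0.0517
  t49: +0.4777
  t50: -0.4274
Σ = +74.6434 → |volume| = 74.64

Directed edges: 150 total, each appears once with its reverse present → watertight.


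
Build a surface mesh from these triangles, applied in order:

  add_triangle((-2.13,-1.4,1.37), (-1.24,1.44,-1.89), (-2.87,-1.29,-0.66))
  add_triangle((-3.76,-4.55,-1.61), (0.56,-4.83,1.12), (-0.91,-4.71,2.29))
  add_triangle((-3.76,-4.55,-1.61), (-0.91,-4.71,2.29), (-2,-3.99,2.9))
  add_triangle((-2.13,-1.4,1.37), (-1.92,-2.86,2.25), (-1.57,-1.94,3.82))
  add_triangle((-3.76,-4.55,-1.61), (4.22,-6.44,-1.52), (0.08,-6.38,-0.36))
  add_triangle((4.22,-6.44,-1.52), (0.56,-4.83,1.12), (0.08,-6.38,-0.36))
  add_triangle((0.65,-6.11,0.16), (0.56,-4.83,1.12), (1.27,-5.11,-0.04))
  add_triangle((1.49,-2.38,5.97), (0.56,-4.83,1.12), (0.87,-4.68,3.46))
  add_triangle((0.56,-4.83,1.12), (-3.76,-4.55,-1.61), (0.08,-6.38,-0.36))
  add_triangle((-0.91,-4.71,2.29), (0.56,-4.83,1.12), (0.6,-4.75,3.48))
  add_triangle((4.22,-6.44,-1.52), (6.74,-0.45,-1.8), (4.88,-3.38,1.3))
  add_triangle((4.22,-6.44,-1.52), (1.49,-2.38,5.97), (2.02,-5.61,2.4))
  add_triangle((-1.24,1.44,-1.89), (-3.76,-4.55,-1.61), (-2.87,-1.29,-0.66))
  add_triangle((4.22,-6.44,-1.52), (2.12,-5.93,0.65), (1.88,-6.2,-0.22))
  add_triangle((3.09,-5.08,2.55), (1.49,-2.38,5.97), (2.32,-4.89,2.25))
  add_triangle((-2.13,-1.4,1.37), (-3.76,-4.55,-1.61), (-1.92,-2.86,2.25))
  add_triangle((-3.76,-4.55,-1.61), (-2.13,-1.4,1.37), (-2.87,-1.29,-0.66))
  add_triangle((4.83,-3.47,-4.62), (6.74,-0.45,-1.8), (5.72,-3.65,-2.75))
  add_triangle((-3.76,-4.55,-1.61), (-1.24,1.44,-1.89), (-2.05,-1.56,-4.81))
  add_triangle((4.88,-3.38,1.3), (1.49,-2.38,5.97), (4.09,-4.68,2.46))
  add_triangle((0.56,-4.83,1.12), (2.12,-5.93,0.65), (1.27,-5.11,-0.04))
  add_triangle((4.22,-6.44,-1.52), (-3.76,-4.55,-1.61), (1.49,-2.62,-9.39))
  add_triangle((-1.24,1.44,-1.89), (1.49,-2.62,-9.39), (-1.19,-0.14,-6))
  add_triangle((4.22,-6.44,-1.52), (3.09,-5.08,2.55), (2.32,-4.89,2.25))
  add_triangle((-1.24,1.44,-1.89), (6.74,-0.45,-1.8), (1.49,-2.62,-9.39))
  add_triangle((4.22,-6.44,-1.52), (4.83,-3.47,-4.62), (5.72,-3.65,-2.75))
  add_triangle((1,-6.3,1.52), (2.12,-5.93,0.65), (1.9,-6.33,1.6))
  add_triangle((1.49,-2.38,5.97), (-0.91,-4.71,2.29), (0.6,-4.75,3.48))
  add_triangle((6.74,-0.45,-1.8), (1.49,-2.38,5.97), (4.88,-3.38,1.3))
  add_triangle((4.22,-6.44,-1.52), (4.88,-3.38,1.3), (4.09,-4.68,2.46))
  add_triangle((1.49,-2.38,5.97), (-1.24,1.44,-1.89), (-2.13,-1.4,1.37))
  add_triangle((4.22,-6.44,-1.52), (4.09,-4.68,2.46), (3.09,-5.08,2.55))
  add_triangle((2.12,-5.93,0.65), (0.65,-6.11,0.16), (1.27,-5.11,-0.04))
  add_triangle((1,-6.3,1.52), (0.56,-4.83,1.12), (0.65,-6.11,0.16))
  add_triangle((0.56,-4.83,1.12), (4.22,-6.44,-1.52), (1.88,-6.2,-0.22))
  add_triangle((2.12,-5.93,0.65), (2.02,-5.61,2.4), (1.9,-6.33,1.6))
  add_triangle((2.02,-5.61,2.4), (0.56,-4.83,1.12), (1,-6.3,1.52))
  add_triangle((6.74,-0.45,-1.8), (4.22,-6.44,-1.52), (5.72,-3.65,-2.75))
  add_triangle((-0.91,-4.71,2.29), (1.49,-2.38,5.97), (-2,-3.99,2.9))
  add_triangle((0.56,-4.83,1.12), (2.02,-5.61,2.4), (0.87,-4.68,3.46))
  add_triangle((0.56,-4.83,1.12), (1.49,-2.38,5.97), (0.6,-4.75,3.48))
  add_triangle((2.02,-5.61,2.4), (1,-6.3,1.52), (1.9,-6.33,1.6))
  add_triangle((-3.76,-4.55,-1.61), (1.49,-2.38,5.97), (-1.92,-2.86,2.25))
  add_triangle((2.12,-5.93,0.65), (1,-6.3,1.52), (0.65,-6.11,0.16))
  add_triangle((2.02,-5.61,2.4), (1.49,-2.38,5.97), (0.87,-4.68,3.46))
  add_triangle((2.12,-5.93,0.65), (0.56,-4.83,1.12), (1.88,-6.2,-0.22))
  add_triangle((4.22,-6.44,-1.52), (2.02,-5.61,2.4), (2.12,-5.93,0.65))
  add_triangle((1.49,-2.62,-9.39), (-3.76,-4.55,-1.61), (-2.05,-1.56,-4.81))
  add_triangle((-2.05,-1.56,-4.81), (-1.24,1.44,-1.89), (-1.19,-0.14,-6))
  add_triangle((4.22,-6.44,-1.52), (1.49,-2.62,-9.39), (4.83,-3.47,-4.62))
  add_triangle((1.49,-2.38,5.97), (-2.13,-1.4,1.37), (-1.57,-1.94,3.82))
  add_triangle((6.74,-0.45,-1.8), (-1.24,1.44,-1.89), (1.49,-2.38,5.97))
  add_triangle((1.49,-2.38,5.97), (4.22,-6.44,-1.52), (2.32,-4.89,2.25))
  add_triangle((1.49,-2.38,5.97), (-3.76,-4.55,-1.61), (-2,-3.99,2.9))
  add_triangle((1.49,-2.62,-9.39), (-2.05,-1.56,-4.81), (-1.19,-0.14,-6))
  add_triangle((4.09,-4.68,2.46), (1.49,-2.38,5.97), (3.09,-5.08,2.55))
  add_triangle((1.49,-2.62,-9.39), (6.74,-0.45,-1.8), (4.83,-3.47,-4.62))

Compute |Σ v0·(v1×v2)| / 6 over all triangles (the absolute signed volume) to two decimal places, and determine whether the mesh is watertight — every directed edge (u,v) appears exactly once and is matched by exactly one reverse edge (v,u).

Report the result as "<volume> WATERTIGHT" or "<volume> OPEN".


344.10 OPEN

Per-triangle v0·(v1×v2)/6:
  t1: +1.4371
  t2: +7.2581
  t3: +5.8591
  t4: +1.2670
  t5: +10.6507
  t6: +6.7434
  t7: -0.7431
  t8: -0.8930
  t9: +4.9334
  t10: +2.8355
  t11: +19.3571
  t12: +11.3325
  t13: +2.9075
  t14: +2.4453
  t15: +2.6386
  t16: +3.0344
  t17: +2.7021
  t18: +7.9032
  t19: +6.4619
  t20: +6.8703
  t21: -1.0170
  t22: +63.3400
  t23: +2.8981
  t24: +2.6858
  t25: +19.9983
  t26: +8.3969
  t27: +0.8239
  t28: +3.9424
  t29: +15.1785
  t30: +7.8928
  t31: +2.3413
  t32: +5.0314
  t33: +0.6295
  t34: +0.2699
  t35: -1.8183
  t36: +0.6533
  t37: +0.1733
  t38: +7.0135
  t39: +6.1132
  t40: +2.3285
  t41: +2.1097
  t42: +0.8974
  t43: +6.2603
  t44: +1.8887
  t45: +4.6369
  t46: +1.2338
  t47: +3.4149
  t48: +16.6852
  t49: +2.8791
  t50: +24.9915
  t51: -1.1179
  t52: +4.0184
  t53: -5.9455
  t54: -4.6017
  t55: +7.4848
  t56: +5.0228
  t57: +22.3647
Σ = +344.0999 → |volume| = 344.10

Directed edges: 171 total; 3 unmatched, e.g. (-1.92,-2.86,2.25)→(-1.57,-1.94,3.82) → open.


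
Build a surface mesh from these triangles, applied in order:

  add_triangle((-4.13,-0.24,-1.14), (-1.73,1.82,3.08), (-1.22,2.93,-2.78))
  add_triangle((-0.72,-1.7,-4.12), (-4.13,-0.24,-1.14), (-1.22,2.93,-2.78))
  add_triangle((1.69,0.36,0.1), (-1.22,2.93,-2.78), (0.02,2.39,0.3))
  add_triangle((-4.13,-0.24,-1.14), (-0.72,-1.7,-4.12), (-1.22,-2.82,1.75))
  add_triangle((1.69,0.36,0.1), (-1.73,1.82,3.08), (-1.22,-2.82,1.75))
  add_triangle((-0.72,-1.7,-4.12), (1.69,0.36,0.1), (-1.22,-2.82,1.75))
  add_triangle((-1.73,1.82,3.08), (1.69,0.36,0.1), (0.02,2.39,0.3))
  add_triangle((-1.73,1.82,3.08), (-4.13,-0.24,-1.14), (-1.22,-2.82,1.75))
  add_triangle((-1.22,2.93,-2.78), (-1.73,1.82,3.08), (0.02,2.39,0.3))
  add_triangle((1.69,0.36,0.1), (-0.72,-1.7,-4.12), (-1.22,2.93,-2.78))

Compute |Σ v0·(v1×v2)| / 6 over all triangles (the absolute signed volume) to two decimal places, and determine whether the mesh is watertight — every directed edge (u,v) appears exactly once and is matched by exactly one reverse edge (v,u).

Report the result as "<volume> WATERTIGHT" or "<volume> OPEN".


Per-triangle v0·(v1×v2)/6:
  t1: +10.5784
  t2: +10.8885
  t3: +2.0881
  t4: +9.8020
  t5: +3.4181
  t6: +3.7340
  t7: +1.9543
  t8: +9.4905
  t9: +3.6019
  t10: +4.8431
Σ = +60.3988 → |volume| = 60.40

Directed edges: 30 total, each appears once with its reverse present → watertight.

60.40 WATERTIGHT


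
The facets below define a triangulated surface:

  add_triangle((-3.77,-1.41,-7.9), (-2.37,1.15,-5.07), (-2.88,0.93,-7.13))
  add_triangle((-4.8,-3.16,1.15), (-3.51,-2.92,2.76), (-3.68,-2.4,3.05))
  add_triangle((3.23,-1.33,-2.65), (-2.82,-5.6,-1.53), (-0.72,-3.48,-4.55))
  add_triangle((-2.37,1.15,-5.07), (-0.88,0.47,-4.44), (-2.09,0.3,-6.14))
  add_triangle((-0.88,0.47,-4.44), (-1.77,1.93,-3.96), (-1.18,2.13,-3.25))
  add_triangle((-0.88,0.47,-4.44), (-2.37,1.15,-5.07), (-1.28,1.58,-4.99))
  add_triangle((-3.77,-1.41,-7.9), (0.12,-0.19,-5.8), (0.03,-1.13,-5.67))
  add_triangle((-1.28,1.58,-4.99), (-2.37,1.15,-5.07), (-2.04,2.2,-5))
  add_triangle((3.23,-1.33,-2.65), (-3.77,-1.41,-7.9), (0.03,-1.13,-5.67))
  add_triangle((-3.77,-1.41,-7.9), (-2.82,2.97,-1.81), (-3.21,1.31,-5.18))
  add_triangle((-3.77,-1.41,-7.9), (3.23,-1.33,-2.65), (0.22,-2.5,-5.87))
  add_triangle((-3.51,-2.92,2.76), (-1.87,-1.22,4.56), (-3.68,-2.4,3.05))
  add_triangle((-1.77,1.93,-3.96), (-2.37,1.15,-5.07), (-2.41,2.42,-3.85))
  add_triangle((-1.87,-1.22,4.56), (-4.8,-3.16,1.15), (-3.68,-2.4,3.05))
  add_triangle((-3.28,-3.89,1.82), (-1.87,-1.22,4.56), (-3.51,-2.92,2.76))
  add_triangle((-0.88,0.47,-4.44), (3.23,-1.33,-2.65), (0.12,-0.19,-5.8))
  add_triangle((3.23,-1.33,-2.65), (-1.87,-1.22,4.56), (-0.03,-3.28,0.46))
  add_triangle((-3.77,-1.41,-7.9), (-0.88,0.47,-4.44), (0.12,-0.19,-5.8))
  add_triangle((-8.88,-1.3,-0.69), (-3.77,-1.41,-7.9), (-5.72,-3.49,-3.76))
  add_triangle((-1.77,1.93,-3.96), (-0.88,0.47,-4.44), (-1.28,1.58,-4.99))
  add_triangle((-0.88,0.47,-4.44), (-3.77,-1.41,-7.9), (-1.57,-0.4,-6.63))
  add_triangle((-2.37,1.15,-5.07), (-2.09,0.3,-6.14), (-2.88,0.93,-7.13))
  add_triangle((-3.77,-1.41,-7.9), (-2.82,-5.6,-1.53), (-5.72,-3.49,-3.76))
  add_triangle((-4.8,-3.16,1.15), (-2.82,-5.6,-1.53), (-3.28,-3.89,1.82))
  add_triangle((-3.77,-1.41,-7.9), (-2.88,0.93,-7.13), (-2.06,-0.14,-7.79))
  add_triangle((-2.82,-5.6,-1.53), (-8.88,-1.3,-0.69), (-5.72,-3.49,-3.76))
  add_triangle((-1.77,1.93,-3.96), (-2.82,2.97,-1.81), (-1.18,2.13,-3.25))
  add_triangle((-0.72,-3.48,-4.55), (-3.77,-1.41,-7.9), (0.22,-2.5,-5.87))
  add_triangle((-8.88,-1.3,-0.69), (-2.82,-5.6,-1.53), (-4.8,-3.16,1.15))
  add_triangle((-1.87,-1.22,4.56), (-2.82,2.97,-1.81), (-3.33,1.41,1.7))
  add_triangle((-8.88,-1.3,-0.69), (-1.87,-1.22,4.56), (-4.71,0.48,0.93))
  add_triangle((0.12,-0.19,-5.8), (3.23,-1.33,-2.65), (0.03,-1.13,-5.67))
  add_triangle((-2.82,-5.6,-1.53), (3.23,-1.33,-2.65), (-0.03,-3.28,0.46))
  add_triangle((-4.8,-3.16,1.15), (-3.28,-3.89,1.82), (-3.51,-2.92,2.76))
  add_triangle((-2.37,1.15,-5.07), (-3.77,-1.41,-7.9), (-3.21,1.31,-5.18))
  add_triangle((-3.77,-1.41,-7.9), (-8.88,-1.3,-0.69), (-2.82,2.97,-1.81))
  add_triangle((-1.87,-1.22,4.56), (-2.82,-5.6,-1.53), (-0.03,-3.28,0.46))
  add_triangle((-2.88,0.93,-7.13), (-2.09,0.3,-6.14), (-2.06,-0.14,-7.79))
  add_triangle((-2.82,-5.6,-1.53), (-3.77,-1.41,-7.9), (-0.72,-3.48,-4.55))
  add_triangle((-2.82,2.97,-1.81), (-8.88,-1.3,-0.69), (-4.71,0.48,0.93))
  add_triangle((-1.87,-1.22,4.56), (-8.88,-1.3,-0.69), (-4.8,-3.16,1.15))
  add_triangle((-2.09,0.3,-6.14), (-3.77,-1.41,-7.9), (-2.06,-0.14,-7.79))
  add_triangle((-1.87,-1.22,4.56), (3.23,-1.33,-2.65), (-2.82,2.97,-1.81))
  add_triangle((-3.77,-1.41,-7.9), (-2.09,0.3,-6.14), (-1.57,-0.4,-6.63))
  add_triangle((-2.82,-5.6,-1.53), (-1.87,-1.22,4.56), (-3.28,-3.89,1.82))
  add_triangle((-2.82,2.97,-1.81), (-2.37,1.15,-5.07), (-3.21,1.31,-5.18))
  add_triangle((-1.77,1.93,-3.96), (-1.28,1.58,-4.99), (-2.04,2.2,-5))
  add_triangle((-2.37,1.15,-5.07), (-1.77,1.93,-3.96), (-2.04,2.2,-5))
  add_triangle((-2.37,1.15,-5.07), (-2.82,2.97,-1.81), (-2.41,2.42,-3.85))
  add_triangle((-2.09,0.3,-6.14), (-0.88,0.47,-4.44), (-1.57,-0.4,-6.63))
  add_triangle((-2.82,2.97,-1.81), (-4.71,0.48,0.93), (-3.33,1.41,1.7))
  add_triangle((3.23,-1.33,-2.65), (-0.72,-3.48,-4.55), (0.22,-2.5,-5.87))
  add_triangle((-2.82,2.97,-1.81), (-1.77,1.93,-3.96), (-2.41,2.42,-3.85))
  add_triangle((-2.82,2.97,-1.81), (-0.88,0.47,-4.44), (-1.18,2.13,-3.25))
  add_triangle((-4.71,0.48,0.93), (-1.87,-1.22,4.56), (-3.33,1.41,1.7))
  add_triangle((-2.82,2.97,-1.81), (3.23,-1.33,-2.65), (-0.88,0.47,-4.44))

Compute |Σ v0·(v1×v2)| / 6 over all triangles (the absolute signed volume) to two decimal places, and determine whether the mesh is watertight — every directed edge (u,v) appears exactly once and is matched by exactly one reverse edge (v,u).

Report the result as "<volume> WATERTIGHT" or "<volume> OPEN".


Per-triangle v0·(v1×v2)/6:
  t1: +1.2703
  t2: +1.0916
  t3: +10.8969
  t4: +0.7498
  t5: +0.7029
  t6: +0.9304
  t7: +3.4932
  t8: +0.8355
  t9: +2.3887
  t10: +2.5556
  t11: +5.1855
  t12: +1.1648
  t13: +0.6381
  t14: -0.0553
  t15: +1.9499
  t16: +0.7211
  t17: +4.8964
  t18: +3.4217
  t19: +25.6537
  t20: -0.4414
  t21: -1.3718
  t22: +0.0348
  t23: +19.7771
  t24: +6.1509
  t25: +3.9466
  t26: +20.3071
  t27: +1.1004
  t28: +7.8377
  t29: +16.4593
  t30: -0.0748
  t31: +9.9593
  t32: +3.0032
  t33: +8.3971
  t34: +2.1530
  t35: +2.1424
  t36: +40.1059
  t37: +8.9958
  t38: -0.1108
  t39: +17.5205
  t40: +9.2421
  t41: +14.9794
  t42: -1.6633
  t43: -1.4712
  t44: +2.0630
  t45: +2.6552
  t46: +1.4802
  t47: +0.0390
  t48: +0.1861
  t49: +1.2600
  t50: +0.6456
  t51: +4.1845
  t52: +4.8989
  t53: +0.2282
  t54: -2.1511
  t55: +4.6765
  t56: +4.7875
Σ = +280.4235 → |volume| = 280.42

Directed edges: 168 total, each appears once with its reverse present → watertight.

280.42 WATERTIGHT


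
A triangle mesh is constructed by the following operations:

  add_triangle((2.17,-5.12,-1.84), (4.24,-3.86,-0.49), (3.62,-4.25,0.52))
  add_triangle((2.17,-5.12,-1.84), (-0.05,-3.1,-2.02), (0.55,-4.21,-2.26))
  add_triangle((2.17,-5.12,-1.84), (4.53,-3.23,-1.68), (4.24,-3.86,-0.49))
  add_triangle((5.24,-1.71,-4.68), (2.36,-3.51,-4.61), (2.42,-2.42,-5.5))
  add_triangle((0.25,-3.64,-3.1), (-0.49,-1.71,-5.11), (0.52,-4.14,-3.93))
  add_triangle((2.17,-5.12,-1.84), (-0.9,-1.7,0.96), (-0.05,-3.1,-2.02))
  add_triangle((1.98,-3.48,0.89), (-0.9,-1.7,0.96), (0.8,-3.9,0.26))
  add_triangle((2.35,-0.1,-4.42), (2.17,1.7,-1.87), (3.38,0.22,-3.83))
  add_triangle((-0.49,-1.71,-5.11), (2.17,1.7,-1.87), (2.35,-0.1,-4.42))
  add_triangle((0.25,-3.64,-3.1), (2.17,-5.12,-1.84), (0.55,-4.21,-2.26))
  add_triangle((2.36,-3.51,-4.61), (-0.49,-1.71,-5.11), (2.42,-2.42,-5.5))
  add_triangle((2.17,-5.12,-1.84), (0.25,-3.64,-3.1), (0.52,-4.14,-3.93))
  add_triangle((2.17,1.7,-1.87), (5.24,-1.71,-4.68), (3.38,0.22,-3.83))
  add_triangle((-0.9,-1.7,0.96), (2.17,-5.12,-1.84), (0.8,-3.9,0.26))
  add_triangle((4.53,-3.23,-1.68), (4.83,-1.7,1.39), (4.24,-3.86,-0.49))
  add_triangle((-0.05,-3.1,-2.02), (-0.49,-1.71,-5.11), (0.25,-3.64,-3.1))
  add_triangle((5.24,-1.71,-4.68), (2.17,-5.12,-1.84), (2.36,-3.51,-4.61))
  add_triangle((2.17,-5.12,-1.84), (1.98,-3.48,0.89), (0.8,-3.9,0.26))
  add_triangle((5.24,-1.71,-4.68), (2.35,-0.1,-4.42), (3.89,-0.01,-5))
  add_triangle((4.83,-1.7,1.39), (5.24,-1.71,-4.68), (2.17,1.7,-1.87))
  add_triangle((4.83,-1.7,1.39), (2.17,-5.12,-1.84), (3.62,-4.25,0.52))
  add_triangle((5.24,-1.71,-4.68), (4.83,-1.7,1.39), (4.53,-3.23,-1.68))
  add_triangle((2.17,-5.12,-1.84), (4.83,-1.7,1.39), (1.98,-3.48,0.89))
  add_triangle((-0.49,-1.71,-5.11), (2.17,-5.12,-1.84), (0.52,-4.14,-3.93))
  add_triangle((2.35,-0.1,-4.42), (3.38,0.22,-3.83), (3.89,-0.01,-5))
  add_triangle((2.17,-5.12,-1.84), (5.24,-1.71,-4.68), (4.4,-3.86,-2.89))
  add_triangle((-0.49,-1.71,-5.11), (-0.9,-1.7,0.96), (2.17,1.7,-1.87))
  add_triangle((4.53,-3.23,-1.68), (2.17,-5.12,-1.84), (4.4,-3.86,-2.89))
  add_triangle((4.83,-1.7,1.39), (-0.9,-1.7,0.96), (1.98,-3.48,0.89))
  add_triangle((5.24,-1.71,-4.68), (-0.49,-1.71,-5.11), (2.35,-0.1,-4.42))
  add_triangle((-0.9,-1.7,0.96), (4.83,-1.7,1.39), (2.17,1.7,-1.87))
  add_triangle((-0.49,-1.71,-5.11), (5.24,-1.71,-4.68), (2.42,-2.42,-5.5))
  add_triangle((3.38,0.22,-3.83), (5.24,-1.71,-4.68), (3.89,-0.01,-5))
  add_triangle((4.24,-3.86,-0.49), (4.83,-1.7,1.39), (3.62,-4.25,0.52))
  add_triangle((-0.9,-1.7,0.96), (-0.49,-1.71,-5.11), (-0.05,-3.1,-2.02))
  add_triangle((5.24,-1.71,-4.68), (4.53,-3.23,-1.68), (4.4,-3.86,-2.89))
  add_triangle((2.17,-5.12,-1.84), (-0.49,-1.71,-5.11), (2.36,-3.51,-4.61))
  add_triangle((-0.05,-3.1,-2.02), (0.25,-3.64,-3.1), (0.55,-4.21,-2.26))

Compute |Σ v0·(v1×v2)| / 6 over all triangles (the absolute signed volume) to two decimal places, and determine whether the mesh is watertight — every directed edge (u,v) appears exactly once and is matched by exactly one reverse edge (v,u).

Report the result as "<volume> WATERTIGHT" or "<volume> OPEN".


Per-triangle v0·(v1×v2)/6:
  t1: +3.1570
  t2: -0.0848
  t3: +3.5738
  t4: +4.4261
  t5: +0.6713
  t6: +3.0811
  t7: +1.2309
  t8: +1.4590
  t9: +2.7350
  t10: +1.0633
  t11: +3.5555
  t12: +0.8062
  t13: +1.7848
  t14: +1.1543
  t15: +3.4350
  t16: +0.8113
  t17: +9.8758
  t18: +2.2742
  t19: +1.6645
  t20: +12.0032
  t21: -4.0741
  t22: +8.4700
  t23: +6.6443
  t24: +2.2047
  t25: +0.1761
  t26: +3.7986
  t27: -2.0791
  t28: +2.8291
  t29: +2.2112
  t30: +7.0216
  t31: -1.6321
  t32: +2.4464
  t33: +0.8706
  t34: +3.1024
  t35: +2.2954
  t36: +3.4181
  t37: +6.8176
  t38: +0.3095
Σ = +103.5076 → |volume| = 103.51

Directed edges: 114 total, each appears once with its reverse present → watertight.

103.51 WATERTIGHT


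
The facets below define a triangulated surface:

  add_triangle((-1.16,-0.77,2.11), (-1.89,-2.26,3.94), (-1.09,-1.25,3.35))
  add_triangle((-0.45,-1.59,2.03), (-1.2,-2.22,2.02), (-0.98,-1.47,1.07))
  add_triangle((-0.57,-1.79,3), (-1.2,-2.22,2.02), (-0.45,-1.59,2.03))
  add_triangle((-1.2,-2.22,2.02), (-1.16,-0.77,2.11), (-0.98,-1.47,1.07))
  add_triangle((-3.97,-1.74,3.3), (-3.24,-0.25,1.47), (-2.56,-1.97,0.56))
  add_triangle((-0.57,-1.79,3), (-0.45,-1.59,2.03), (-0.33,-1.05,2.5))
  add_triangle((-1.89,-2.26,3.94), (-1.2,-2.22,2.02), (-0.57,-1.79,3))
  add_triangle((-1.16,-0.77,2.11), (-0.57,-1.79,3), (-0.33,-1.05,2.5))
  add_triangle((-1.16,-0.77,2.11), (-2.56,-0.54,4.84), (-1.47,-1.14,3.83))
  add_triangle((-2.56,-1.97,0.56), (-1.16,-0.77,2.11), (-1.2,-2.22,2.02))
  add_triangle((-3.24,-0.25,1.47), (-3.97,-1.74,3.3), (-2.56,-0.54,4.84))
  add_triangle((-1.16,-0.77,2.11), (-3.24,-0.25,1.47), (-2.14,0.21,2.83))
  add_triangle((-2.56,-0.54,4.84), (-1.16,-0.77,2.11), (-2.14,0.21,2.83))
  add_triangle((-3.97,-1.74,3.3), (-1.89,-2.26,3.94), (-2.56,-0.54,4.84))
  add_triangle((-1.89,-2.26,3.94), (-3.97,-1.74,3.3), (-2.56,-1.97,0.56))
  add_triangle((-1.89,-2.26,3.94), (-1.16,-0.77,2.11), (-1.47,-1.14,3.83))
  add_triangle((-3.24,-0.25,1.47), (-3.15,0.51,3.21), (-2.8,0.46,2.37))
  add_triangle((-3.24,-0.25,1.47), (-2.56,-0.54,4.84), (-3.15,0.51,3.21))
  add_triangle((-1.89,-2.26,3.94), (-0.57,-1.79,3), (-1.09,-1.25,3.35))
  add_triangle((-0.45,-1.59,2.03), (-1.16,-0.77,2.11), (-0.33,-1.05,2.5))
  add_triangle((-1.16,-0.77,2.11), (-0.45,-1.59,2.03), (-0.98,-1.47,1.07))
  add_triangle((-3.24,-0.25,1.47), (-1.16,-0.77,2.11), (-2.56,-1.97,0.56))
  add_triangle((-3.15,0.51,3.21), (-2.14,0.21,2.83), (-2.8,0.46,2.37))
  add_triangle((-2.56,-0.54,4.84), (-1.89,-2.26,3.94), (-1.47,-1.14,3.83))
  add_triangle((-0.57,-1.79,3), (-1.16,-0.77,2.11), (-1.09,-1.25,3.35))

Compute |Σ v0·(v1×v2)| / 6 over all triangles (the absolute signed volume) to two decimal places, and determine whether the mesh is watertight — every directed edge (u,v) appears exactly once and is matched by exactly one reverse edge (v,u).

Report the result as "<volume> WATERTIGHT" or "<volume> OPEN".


9.76 OPEN

Per-triangle v0·(v1×v2)/6:
  t1: +0.2147
  t2: +0.0005
  t3: +0.1220
  t4: +0.1703
  t5: +1.9002
  t6: +0.0133
  t7: +0.6162
  t8: +0.2031
  t9: -0.2649
  t10: -1.1189
  t11: +2.5707
  t12: -1.0040
  t13: -0.2960
  t14: +3.4813
  t15: +2.8145
  t16: -0.2088
  t17: +0.2030
  t18: +1.8252
  t19: +0.4068
  t20: -0.2796
  t21: -0.3698
  t22: -1.7368
  t23: -0.0324
  t24: +0.7046
  t25: -0.1733
Σ = +9.7617 → |volume| = 9.76

Directed edges: 75 total; 9 unmatched, e.g. (-1.89,-2.26,3.94)→(-1.2,-2.22,2.02) → open.
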